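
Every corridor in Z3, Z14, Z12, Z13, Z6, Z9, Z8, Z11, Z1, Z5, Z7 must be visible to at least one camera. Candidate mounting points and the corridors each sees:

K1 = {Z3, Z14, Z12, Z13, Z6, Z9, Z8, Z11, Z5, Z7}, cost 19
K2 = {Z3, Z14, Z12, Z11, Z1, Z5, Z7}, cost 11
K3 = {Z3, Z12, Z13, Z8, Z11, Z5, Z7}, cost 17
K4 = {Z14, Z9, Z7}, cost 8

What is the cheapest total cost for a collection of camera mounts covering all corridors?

K1, K2 cover every corridor at cost 19 + 11 = 30.
Any cover uses at least 2 camera mounts; among all covering selections none totals below 30.

30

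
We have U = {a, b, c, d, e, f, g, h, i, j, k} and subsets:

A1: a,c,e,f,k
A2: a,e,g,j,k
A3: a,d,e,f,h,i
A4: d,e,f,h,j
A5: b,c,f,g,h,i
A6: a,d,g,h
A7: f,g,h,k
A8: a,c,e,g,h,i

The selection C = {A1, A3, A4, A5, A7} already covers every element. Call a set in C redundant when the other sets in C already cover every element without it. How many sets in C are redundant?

3

Drop A1: the rest still cover every element — redundant.
Drop A3: the rest still cover every element — redundant.
Drop A4: j uncovered — not redundant.
Drop A5: b uncovered — not redundant.
Drop A7: the rest still cover every element — redundant.
3 redundant: A1, A3, A7.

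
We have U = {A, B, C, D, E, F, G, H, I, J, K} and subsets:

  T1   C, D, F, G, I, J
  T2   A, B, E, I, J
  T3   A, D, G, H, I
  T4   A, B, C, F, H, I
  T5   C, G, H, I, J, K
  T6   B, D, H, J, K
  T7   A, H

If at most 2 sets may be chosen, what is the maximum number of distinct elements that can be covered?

9

Choosing T1, T2 covers {A, B, C, D, E, F, G, I, J} — 9 elements.
No choice of 2 sets does better; here H, K are left uncovered.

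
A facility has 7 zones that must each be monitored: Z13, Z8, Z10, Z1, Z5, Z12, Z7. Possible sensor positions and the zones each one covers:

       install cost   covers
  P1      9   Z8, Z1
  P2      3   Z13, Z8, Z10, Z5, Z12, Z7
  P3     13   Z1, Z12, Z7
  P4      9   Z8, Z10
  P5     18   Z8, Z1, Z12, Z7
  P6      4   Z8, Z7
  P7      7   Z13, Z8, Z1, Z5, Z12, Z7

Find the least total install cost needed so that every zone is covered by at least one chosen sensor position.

P2, P7 cover every zone at install cost 3 + 7 = 10.
Any cover uses at least 2 sensor positions; among all covering selections none totals below 10.

10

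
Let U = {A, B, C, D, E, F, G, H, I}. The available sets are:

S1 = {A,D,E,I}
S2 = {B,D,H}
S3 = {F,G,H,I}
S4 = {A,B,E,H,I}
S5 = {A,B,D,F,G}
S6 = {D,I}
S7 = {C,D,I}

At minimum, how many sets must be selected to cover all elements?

3

S3, S4, S7 together cover {A, B, C, D, E, F, G, H, I} — every element.
No 2 of the 7 sets cover everything (all 21 pairs fall short), so 3 is minimum.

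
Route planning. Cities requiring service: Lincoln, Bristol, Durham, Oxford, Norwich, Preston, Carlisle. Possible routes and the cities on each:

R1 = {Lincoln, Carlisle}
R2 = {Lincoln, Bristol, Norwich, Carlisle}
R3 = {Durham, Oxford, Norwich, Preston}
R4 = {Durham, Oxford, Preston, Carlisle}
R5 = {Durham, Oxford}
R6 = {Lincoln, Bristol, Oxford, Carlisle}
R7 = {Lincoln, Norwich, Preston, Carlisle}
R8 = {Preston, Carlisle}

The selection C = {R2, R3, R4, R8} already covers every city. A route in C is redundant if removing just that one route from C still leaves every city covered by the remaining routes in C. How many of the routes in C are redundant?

Drop R2: Lincoln, Bristol uncovered — not redundant.
Drop R3: the rest still cover every city — redundant.
Drop R4: the rest still cover every city — redundant.
Drop R8: the rest still cover every city — redundant.
3 redundant: R3, R4, R8.

3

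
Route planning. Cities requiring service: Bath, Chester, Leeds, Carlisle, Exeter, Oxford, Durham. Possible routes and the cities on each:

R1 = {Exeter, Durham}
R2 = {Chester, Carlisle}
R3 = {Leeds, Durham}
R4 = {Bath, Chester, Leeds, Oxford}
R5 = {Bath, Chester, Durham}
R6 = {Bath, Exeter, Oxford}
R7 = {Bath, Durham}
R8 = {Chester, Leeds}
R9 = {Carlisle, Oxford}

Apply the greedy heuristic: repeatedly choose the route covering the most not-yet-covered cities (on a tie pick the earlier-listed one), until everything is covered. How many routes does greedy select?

Pick 1: R4 covers 4 new cities (Bath, Chester, Leeds, Oxford).
Pick 2: R1 covers 2 new cities (Exeter, Durham).
Pick 3: R2 covers 1 new cities (Carlisle).
Greedy uses 3 routes.

3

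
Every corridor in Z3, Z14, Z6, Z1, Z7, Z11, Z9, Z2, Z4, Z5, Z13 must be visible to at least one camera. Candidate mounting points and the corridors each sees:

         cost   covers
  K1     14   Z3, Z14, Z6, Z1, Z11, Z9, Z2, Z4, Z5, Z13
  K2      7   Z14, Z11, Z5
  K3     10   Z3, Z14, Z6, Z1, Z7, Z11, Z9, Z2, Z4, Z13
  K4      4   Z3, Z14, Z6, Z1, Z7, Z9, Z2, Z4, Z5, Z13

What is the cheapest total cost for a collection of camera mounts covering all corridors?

K2, K4 cover every corridor at cost 7 + 4 = 11.
Any cover uses at least 2 camera mounts; among all covering selections none totals below 11.

11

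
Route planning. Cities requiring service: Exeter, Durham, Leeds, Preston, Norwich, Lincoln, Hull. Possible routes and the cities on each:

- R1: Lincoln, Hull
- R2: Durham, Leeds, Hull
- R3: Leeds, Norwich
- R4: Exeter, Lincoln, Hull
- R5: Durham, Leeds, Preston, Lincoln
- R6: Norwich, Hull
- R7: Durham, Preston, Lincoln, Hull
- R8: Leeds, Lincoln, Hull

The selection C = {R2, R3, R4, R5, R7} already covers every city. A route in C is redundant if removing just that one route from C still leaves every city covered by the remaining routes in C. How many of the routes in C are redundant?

3

Drop R2: the rest still cover every city — redundant.
Drop R3: Norwich uncovered — not redundant.
Drop R4: Exeter uncovered — not redundant.
Drop R5: the rest still cover every city — redundant.
Drop R7: the rest still cover every city — redundant.
3 redundant: R2, R5, R7.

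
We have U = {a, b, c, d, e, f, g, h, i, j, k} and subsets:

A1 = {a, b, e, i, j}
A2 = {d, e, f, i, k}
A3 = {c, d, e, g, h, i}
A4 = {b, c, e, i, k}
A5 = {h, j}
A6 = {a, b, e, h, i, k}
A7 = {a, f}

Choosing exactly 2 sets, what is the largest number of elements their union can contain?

Choosing A1, A3 covers {a, b, c, d, e, g, h, i, j} — 9 elements.
No choice of 2 sets does better; here f, k are left uncovered.

9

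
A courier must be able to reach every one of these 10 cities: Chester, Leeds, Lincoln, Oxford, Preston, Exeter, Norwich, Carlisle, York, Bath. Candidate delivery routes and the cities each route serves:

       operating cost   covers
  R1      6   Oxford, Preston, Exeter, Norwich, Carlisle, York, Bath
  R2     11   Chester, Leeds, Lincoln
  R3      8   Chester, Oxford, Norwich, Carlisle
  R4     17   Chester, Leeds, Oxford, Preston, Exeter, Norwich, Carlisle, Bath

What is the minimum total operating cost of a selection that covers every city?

17

R1, R2 cover every city at operating cost 6 + 11 = 17.
Any cover uses at least 2 routes; among all covering selections none totals below 17.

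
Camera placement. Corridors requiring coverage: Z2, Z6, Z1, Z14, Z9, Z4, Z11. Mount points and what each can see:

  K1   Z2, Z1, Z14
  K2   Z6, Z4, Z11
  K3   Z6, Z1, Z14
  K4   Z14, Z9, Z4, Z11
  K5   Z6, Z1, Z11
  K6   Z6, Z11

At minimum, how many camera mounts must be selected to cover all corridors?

3

K1, K2, K4 together cover {Z2, Z6, Z1, Z14, Z9, Z4, Z11} — every corridor.
No 2 of the 6 camera mounts cover everything (all 15 pairs fall short), so 3 is minimum.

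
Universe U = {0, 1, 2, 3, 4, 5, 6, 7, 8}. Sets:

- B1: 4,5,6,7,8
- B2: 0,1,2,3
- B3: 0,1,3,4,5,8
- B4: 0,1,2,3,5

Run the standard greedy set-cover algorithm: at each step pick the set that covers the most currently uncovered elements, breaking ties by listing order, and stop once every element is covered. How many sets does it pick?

Pick 1: B3 covers 6 new elements (0, 1, 3, 4, 5, 8).
Pick 2: B1 covers 2 new elements (6, 7).
Pick 3: B2 covers 1 new elements (2).
Greedy uses 3 sets. (The true minimum is 2.)

3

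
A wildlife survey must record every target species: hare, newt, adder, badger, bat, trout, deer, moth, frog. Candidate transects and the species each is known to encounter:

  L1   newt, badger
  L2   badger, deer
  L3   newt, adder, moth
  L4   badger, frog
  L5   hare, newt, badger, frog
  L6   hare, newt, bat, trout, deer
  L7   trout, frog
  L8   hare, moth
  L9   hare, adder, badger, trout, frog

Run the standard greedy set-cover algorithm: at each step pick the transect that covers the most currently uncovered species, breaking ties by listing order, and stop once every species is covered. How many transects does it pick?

Pick 1: L6 covers 5 new species (hare, newt, bat, trout, deer).
Pick 2: L9 covers 3 new species (adder, badger, frog).
Pick 3: L3 covers 1 new species (moth).
Greedy uses 3 transects.

3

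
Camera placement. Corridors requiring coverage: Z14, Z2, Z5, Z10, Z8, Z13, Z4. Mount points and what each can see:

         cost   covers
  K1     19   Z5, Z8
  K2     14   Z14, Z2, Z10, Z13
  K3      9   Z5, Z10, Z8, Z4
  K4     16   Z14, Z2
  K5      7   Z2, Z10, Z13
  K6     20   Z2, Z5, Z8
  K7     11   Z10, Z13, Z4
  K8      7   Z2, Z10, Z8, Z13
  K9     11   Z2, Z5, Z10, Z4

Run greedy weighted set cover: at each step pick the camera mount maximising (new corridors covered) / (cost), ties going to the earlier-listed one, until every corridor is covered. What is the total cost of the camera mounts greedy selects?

30

Pick 1: K8 adds 4 new (Z2, Z10, Z8, Z13) at cost 7 (ratio 4/7).
Pick 2: K3 adds 2 new (Z5, Z4) at cost 9 (ratio 2/9).
Pick 3: K2 adds 1 new (Z14) at cost 14 (ratio 1/14).
Greedy total cost: 7 + 9 + 14 = 30. (The true optimum is 23, so greedy overshoots here.)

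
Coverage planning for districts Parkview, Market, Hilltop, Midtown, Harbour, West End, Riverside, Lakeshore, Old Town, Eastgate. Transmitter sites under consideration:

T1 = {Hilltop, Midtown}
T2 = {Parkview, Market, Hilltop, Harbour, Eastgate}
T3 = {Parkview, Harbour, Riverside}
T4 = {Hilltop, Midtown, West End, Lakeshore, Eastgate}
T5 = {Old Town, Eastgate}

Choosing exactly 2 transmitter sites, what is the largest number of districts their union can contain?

Choosing T2, T4 covers {Parkview, Market, Hilltop, Midtown, Harbour, West End, Lakeshore, Eastgate} — 8 districts.
No choice of 2 transmitter sites does better; here Riverside, Old Town are left uncovered.

8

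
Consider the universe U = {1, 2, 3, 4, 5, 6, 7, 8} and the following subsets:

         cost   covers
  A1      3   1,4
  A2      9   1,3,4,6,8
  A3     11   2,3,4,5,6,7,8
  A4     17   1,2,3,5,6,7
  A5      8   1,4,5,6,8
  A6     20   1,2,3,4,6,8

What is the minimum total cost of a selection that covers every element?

A1, A3 cover every element at cost 3 + 11 = 14.
Any cover uses at least 2 sets; among all covering selections none totals below 14.

14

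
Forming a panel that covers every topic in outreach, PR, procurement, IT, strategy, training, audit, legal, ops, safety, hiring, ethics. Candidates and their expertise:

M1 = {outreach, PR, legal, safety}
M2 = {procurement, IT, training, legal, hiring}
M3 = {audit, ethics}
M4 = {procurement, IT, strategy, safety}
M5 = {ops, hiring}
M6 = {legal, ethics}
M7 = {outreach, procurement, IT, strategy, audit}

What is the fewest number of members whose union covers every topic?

5

M1, M2, M3, M4, M5 together cover {outreach, PR, procurement, IT, strategy, training, audit, legal, ops, safety, hiring, ethics} — every topic.
No 4 of the 7 members cover everything (all 35 size-4 selections fall short), so 5 is minimum.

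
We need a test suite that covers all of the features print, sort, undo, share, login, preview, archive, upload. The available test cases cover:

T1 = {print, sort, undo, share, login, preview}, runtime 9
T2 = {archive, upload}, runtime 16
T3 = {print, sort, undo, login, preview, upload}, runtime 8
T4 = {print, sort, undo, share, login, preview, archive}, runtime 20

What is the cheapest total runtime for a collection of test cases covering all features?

T1, T2 cover every feature at runtime 9 + 16 = 25.
Any cover uses at least 2 test cases; among all covering selections none totals below 25.

25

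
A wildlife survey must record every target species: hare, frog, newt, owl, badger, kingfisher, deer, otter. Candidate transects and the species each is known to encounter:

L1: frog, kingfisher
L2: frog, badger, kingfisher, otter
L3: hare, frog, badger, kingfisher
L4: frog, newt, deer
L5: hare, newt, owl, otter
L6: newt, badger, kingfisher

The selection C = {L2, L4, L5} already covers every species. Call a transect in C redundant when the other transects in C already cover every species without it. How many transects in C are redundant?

Drop L2: badger, kingfisher uncovered — not redundant.
Drop L4: deer uncovered — not redundant.
Drop L5: hare, owl uncovered — not redundant.
None of the transects in C is redundant.

0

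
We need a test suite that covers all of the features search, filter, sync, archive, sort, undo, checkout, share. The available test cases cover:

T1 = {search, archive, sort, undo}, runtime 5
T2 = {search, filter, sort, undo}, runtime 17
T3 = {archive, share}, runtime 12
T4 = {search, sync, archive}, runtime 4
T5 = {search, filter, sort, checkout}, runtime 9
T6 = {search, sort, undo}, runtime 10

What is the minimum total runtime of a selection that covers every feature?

30

T1, T3, T4, T5 cover every feature at runtime 5 + 12 + 4 + 9 = 30.
Any cover uses at least 4 test cases; among all covering selections none totals below 30.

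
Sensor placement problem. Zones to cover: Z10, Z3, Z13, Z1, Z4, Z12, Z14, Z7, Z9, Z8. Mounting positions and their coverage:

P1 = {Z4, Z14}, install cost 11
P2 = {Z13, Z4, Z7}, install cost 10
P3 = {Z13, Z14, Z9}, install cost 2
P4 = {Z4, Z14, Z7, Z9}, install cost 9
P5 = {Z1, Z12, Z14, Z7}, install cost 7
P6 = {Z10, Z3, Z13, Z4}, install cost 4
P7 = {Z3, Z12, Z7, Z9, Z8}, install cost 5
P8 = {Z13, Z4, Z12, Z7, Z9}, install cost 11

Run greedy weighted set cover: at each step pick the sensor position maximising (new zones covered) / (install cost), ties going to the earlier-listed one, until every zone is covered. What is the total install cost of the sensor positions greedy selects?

Pick 1: P3 adds 3 new (Z13, Z14, Z9) at install cost 2 (ratio 3/2).
Pick 2: P7 adds 4 new (Z3, Z12, Z7, Z8) at install cost 5 (ratio 4/5).
Pick 3: P6 adds 2 new (Z10, Z4) at install cost 4 (ratio 2/4).
Pick 4: P5 adds 1 new (Z1) at install cost 7 (ratio 1/7).
Greedy total install cost: 2 + 5 + 4 + 7 = 18. (The true optimum is 16, so greedy overshoots here.)

18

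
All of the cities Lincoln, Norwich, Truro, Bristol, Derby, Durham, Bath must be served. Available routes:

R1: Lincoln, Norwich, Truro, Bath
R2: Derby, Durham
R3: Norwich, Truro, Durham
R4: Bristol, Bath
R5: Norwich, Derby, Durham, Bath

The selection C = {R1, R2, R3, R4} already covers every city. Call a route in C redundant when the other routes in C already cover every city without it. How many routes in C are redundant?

1

Drop R1: Lincoln uncovered — not redundant.
Drop R2: Derby uncovered — not redundant.
Drop R3: the rest still cover every city — redundant.
Drop R4: Bristol uncovered — not redundant.
1 redundant: R3.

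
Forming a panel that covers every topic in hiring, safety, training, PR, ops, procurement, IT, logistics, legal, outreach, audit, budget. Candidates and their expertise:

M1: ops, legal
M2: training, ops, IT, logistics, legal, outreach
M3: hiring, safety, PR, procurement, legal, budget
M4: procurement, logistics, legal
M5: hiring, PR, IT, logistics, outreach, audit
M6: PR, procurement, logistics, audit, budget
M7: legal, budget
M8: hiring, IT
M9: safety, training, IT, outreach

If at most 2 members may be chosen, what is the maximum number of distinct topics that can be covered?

11

Choosing M2, M3 covers {hiring, safety, training, PR, ops, procurement, IT, logistics, legal, outreach, budget} — 11 topics.
No choice of 2 members does better; here audit is left uncovered.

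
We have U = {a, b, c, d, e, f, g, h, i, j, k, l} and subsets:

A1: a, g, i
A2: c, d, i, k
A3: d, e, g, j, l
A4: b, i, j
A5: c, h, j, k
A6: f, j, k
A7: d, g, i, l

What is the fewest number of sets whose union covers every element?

A1, A3, A4, A5, A6 together cover {a, b, c, d, e, f, g, h, i, j, k, l} — every element.
No 4 of the 7 sets cover everything (all 35 size-4 selections fall short), so 5 is minimum.

5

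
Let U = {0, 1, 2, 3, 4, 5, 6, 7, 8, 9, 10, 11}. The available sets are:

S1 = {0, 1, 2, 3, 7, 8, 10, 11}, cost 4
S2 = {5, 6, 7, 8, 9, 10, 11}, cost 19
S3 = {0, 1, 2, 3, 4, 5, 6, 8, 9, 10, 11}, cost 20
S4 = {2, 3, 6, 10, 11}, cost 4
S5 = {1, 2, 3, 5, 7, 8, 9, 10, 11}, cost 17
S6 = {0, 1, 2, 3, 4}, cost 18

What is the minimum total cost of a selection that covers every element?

S1, S3 cover every element at cost 4 + 20 = 24.
Any cover uses at least 2 sets; among all covering selections none totals below 24.
Greedy by coverage-per-cost would pick S1, S4, S3 for 28 — worse than the optimum 24.

24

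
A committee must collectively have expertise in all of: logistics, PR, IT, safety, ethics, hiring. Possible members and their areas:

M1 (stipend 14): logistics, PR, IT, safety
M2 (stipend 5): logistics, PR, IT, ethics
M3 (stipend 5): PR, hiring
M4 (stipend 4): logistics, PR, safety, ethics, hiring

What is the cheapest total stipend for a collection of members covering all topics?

M2, M4 cover every topic at stipend 5 + 4 = 9.
Any cover uses at least 2 members; among all covering selections none totals below 9.

9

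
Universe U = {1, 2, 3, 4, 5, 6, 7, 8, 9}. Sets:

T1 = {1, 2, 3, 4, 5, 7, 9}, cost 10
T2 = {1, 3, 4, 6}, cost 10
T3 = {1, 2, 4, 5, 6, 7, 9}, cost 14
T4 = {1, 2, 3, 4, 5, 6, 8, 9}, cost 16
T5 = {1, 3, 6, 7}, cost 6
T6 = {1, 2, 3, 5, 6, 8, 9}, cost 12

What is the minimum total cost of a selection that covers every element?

T1, T6 cover every element at cost 10 + 12 = 22.
Any cover uses at least 2 sets; among all covering selections none totals below 22.
Greedy by coverage-per-cost would pick T1, T5, T6 for 28 — worse than the optimum 22.

22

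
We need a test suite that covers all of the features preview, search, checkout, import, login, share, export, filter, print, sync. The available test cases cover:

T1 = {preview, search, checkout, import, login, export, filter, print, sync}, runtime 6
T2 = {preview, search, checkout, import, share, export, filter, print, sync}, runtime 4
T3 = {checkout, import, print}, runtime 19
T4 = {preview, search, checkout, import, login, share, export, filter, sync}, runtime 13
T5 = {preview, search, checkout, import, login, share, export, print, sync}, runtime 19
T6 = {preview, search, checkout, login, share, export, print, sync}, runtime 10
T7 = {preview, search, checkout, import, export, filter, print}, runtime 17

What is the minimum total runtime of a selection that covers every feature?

T1, T2 cover every feature at runtime 6 + 4 = 10.
Any cover uses at least 2 test cases; among all covering selections none totals below 10.

10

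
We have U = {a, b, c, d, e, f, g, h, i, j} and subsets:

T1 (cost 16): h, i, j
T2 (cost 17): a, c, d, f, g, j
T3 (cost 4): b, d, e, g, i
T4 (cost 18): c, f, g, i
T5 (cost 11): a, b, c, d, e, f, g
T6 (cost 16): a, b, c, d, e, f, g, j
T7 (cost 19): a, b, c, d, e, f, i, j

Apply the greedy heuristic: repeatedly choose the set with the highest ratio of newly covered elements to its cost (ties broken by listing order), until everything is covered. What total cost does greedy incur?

31

Pick 1: T3 adds 5 new (b, d, e, g, i) at cost 4 (ratio 5/4).
Pick 2: T5 adds 3 new (a, c, f) at cost 11 (ratio 3/11).
Pick 3: T1 adds 2 new (h, j) at cost 16 (ratio 2/16).
Greedy total cost: 4 + 11 + 16 = 31. (The true optimum is 27, so greedy overshoots here.)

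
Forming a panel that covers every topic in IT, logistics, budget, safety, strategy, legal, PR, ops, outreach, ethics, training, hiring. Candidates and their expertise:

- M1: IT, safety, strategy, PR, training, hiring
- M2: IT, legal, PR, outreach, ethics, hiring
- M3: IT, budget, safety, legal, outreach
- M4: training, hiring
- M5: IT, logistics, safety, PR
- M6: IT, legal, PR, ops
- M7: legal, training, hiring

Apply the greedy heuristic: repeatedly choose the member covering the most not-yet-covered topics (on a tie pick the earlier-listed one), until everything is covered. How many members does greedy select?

Pick 1: M1 covers 6 new topics (IT, safety, strategy, PR, training, hiring).
Pick 2: M2 covers 3 new topics (legal, outreach, ethics).
Pick 3: M3 covers 1 new topics (budget).
Pick 4: M5 covers 1 new topics (logistics).
Pick 5: M6 covers 1 new topics (ops).
Greedy uses 5 members.

5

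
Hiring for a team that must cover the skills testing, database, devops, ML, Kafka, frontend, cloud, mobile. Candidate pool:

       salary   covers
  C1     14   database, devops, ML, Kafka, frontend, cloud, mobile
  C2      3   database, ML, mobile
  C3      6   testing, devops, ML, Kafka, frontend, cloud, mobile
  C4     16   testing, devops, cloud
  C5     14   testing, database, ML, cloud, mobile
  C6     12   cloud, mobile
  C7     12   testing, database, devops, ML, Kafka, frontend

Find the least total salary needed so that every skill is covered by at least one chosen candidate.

C2, C3 cover every skill at salary 3 + 6 = 9.
Any cover uses at least 2 candidates; among all covering selections none totals below 9.

9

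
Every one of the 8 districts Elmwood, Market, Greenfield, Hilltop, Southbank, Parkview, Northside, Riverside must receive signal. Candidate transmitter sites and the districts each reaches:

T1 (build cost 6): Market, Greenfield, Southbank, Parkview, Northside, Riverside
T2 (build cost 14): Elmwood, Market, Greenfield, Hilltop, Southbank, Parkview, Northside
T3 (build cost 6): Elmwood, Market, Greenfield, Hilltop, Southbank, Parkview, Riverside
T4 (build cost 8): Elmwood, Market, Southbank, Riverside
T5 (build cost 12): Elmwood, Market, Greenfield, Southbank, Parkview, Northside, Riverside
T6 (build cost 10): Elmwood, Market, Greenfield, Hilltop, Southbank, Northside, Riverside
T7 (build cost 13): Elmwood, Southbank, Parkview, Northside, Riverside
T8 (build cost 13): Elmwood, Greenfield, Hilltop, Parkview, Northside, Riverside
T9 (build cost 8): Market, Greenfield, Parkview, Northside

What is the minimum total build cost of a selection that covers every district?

12

T1, T3 cover every district at build cost 6 + 6 = 12.
Any cover uses at least 2 transmitter sites; among all covering selections none totals below 12.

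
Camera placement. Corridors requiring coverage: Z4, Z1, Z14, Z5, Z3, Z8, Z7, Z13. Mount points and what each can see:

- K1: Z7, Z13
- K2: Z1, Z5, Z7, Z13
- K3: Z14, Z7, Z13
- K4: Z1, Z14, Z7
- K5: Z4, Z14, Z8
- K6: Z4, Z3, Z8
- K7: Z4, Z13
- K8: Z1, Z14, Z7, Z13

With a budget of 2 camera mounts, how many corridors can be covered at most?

Choosing K2, K5 covers {Z4, Z1, Z14, Z5, Z8, Z7, Z13} — 7 corridors.
No choice of 2 camera mounts does better; here Z3 is left uncovered.

7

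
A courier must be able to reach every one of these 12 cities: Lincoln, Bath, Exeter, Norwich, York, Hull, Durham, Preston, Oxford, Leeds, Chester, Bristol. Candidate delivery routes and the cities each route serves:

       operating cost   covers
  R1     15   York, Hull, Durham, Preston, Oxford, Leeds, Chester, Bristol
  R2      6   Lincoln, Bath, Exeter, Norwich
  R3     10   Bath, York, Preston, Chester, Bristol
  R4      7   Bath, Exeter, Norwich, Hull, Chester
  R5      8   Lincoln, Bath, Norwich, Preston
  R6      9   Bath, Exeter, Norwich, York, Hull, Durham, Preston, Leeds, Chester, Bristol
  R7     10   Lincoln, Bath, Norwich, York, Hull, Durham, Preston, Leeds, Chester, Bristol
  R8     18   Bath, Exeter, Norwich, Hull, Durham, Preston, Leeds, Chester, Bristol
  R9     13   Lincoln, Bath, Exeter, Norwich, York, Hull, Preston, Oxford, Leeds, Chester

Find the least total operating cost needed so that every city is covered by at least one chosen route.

21

R1, R2 cover every city at operating cost 15 + 6 = 21.
Any cover uses at least 2 routes; among all covering selections none totals below 21.
Greedy by coverage-per-operating cost would pick R6, R2, R9 for 28 — worse than the optimum 21.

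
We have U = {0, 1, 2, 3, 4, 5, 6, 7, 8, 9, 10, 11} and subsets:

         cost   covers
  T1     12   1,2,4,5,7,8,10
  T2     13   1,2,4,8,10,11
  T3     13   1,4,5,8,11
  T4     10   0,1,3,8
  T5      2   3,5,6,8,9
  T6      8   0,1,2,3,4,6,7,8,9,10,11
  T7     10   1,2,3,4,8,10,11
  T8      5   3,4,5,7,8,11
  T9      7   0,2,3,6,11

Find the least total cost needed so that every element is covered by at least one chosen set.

T5, T6 cover every element at cost 2 + 8 = 10.
Any cover uses at least 2 sets; among all covering selections none totals below 10.

10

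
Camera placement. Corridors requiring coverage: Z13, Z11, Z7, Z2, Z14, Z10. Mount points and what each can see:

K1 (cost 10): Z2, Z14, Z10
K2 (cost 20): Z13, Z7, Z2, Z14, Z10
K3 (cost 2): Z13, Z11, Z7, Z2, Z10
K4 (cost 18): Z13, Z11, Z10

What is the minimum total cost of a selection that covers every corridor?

K1, K3 cover every corridor at cost 10 + 2 = 12.
Any cover uses at least 2 camera mounts; among all covering selections none totals below 12.

12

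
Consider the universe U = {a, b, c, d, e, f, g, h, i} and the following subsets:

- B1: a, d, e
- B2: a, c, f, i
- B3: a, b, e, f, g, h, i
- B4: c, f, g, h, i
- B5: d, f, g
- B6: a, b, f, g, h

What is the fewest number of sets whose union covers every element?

3

B1, B2, B3 together cover {a, b, c, d, e, f, g, h, i} — every element.
No 2 of the 6 sets cover everything (all 15 pairs fall short), so 3 is minimum.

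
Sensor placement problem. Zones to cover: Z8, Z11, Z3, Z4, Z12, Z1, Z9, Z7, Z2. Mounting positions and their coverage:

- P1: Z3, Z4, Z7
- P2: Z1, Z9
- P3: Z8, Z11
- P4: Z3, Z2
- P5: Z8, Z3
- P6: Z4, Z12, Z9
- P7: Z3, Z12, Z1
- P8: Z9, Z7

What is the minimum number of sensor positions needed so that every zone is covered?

P1, P2, P3, P4, P6 together cover {Z8, Z11, Z3, Z4, Z12, Z1, Z9, Z7, Z2} — every zone.
No 4 of the 8 sensor positions cover everything (all 70 size-4 selections fall short), so 5 is minimum.

5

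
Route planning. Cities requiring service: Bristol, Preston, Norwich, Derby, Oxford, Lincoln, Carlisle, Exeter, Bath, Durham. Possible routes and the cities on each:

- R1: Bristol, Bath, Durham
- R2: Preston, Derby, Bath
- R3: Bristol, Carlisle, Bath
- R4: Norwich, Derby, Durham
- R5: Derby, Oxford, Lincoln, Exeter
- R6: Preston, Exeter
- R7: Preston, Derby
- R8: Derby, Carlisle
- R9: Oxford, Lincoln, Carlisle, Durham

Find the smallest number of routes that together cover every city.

4

R1, R4, R6, R9 together cover {Bristol, Preston, Norwich, Derby, Oxford, Lincoln, Carlisle, Exeter, Bath, Durham} — every city.
No 3 of the 9 routes cover everything (all 84 triples fall short), so 4 is minimum.
Greedy (largest uncovered first) would take R5, R1, R2, R3, R4 — 5 routes — but 4 suffice.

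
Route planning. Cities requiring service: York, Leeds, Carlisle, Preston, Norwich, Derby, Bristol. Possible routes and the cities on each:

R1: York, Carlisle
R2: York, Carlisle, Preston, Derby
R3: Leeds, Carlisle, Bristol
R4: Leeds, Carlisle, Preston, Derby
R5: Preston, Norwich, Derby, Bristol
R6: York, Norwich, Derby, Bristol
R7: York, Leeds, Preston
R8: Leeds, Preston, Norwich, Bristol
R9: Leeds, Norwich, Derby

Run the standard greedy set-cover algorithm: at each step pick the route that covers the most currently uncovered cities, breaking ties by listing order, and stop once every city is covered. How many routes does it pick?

Pick 1: R2 covers 4 new cities (York, Carlisle, Preston, Derby).
Pick 2: R8 covers 3 new cities (Leeds, Norwich, Bristol).
Greedy uses 2 routes.

2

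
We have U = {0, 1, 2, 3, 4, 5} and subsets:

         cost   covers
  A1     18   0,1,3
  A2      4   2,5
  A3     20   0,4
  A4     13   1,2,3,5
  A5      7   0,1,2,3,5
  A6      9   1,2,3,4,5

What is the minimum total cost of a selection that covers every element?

A5, A6 cover every element at cost 7 + 9 = 16.
Any cover uses at least 2 sets; among all covering selections none totals below 16.

16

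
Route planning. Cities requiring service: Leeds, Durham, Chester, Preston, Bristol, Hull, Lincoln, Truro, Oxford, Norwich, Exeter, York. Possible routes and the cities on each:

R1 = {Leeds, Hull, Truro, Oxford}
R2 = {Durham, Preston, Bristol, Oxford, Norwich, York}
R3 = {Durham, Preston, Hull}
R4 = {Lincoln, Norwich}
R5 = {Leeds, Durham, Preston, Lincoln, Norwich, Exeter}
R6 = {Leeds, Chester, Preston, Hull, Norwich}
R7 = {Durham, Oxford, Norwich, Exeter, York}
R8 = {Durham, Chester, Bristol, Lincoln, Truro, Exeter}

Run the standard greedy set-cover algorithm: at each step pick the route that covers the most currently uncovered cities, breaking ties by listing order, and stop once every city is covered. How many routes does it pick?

Pick 1: R2 covers 6 new cities (Durham, Preston, Bristol, Oxford, Norwich, York).
Pick 2: R8 covers 4 new cities (Chester, Lincoln, Truro, Exeter).
Pick 3: R1 covers 2 new cities (Leeds, Hull).
Greedy uses 3 routes.

3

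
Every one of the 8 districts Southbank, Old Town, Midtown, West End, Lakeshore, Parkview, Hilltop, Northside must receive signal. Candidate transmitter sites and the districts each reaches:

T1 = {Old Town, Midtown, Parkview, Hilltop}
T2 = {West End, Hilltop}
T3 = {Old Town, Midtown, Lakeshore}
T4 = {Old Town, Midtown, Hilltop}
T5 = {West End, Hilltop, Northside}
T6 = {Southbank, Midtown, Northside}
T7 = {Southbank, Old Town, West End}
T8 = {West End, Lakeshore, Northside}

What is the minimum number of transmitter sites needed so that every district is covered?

3

T1, T6, T8 together cover {Southbank, Old Town, Midtown, West End, Lakeshore, Parkview, Hilltop, Northside} — every district.
No 2 of the 8 transmitter sites cover everything (all 28 pairs fall short), so 3 is minimum.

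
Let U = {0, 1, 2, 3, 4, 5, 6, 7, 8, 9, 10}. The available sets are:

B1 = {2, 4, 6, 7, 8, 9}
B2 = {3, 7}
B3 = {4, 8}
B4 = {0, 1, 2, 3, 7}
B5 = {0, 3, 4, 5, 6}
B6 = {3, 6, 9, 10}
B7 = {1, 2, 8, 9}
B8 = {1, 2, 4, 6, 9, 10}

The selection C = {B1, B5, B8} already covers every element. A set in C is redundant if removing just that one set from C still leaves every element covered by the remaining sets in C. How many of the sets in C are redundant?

0

Drop B1: 7, 8 uncovered — not redundant.
Drop B5: 0, 3, 5 uncovered — not redundant.
Drop B8: 1, 10 uncovered — not redundant.
None of the sets in C is redundant.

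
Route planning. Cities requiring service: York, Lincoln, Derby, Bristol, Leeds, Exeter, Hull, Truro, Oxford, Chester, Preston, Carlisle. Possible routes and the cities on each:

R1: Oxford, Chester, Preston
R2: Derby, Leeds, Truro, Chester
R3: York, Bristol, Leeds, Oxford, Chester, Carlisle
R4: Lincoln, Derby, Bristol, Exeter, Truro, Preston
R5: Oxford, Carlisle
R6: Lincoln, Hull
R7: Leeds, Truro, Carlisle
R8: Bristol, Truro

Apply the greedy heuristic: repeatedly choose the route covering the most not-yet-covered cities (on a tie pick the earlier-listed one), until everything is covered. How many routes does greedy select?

Pick 1: R3 covers 6 new cities (York, Bristol, Leeds, Oxford, Chester, Carlisle).
Pick 2: R4 covers 5 new cities (Lincoln, Derby, Exeter, Truro, Preston).
Pick 3: R6 covers 1 new cities (Hull).
Greedy uses 3 routes.

3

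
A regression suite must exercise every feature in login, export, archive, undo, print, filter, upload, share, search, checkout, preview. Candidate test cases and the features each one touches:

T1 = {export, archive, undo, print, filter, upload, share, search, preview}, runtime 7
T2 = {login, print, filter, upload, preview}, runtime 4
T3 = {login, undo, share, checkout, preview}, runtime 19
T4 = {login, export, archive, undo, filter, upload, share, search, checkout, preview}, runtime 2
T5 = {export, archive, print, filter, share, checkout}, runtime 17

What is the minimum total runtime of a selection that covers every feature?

T2, T4 cover every feature at runtime 4 + 2 = 6.
Any cover uses at least 2 test cases; among all covering selections none totals below 6.

6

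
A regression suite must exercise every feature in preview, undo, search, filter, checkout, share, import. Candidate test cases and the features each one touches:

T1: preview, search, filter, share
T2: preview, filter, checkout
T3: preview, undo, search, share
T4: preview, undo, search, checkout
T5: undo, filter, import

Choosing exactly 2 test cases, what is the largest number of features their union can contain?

6

Choosing T1, T4 covers {preview, undo, search, filter, checkout, share} — 6 features.
No choice of 2 test cases does better; here import is left uncovered.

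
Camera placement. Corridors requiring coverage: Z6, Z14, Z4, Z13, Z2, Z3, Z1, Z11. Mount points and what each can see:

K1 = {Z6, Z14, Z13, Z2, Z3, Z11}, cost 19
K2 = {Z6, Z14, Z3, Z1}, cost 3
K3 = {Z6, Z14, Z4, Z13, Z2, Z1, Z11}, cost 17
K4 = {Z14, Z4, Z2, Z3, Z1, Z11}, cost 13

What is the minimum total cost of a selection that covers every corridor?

K2, K3 cover every corridor at cost 3 + 17 = 20.
Any cover uses at least 2 camera mounts; among all covering selections none totals below 20.

20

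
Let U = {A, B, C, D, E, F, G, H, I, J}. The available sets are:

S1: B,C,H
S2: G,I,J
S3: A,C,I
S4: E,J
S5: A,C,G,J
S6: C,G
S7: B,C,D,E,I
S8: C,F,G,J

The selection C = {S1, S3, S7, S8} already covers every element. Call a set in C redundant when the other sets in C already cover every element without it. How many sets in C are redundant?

Drop S1: H uncovered — not redundant.
Drop S3: A uncovered — not redundant.
Drop S7: D, E uncovered — not redundant.
Drop S8: F, G, J uncovered — not redundant.
None of the sets in C is redundant.

0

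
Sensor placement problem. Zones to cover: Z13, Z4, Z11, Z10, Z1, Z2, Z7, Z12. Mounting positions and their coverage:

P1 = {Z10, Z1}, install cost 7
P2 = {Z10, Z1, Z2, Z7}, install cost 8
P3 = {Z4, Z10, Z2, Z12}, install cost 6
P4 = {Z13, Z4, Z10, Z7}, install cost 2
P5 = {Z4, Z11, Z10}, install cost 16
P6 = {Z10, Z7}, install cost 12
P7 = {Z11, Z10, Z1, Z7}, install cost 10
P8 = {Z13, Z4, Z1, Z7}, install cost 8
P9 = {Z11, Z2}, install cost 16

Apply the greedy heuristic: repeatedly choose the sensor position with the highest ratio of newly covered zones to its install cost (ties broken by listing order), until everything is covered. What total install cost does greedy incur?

18

Pick 1: P4 adds 4 new (Z13, Z4, Z10, Z7) at install cost 2 (ratio 4/2).
Pick 2: P3 adds 2 new (Z2, Z12) at install cost 6 (ratio 2/6).
Pick 3: P7 adds 2 new (Z11, Z1) at install cost 10 (ratio 2/10).
Greedy total install cost: 2 + 6 + 10 = 18.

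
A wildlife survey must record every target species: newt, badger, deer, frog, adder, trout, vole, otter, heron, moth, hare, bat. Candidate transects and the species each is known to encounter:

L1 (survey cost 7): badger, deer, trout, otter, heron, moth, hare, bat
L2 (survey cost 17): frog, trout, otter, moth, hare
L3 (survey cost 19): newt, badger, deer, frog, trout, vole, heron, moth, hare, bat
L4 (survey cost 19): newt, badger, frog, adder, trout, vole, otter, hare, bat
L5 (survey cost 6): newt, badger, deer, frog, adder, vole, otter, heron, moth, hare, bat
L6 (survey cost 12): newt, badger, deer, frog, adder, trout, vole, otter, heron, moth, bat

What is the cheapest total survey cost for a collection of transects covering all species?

L1, L5 cover every species at survey cost 7 + 6 = 13.
Any cover uses at least 2 transects; among all covering selections none totals below 13.

13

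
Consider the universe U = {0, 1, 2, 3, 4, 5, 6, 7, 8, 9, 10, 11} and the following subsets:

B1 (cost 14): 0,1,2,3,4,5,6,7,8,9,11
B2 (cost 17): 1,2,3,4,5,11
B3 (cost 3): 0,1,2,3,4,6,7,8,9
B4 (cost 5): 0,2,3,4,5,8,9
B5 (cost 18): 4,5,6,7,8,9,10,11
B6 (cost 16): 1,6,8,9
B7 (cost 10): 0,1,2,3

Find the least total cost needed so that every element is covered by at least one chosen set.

21

B3, B5 cover every element at cost 3 + 18 = 21.
Any cover uses at least 2 sets; among all covering selections none totals below 21.
Greedy by coverage-per-cost would pick B3, B4, B5 for 26 — worse than the optimum 21.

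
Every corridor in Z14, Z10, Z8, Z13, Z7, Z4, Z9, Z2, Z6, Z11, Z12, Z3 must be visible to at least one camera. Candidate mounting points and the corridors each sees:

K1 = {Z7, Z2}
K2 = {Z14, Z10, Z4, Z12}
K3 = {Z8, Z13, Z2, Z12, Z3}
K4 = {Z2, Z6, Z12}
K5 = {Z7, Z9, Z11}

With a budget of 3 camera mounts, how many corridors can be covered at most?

Choosing K2, K3, K5 covers {Z14, Z10, Z8, Z13, Z7, Z4, Z9, Z2, Z11, Z12, Z3} — 11 corridors.
No choice of 3 camera mounts does better; here Z6 is left uncovered.

11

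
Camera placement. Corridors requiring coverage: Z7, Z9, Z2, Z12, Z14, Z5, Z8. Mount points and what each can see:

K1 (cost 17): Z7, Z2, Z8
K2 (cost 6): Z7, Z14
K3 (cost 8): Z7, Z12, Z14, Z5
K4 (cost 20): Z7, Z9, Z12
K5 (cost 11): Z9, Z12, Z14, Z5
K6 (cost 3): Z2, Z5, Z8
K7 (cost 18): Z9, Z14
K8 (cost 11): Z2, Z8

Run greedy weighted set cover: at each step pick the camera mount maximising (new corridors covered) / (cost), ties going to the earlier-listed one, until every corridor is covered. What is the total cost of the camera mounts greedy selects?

22

Pick 1: K6 adds 3 new (Z2, Z5, Z8) at cost 3 (ratio 3/3).
Pick 2: K3 adds 3 new (Z7, Z12, Z14) at cost 8 (ratio 3/8).
Pick 3: K5 adds 1 new (Z9) at cost 11 (ratio 1/11).
Greedy total cost: 3 + 8 + 11 = 22. (The true optimum is 20, so greedy overshoots here.)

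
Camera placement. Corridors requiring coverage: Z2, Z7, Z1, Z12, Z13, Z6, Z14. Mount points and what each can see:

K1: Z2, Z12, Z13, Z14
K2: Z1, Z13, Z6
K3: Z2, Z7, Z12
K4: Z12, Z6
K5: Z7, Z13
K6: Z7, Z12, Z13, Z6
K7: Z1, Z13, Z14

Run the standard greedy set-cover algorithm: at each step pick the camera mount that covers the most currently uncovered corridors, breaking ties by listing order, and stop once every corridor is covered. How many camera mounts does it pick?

Pick 1: K1 covers 4 new corridors (Z2, Z12, Z13, Z14).
Pick 2: K2 covers 2 new corridors (Z1, Z6).
Pick 3: K3 covers 1 new corridors (Z7).
Greedy uses 3 camera mounts.

3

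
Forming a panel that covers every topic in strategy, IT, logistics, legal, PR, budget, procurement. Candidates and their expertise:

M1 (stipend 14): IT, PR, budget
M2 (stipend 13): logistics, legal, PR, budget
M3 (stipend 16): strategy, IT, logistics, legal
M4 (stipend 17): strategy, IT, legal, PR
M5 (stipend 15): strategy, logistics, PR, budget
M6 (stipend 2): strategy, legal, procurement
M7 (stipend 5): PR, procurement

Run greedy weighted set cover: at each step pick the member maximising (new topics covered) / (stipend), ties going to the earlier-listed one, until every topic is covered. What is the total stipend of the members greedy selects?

29

Pick 1: M6 adds 3 new (strategy, legal, procurement) at stipend 2 (ratio 3/2).
Pick 2: M2 adds 3 new (logistics, PR, budget) at stipend 13 (ratio 3/13).
Pick 3: M1 adds 1 new (IT) at stipend 14 (ratio 1/14).
Greedy total stipend: 2 + 13 + 14 = 29.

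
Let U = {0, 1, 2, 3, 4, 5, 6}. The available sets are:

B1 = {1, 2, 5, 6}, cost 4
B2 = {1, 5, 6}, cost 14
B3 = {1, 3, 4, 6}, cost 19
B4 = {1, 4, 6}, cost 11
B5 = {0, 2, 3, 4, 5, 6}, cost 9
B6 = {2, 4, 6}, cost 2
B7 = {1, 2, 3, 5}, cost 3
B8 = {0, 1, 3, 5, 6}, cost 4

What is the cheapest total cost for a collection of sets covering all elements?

B6, B8 cover every element at cost 2 + 4 = 6.
Any cover uses at least 2 sets; among all covering selections none totals below 6.
Greedy by coverage-per-cost would pick B6, B7, B8 for 9 — worse than the optimum 6.

6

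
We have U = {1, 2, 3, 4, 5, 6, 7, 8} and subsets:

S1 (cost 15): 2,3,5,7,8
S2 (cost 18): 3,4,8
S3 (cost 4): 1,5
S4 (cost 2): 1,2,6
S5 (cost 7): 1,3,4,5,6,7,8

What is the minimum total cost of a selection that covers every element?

S4, S5 cover every element at cost 2 + 7 = 9.
Any cover uses at least 2 sets; among all covering selections none totals below 9.

9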